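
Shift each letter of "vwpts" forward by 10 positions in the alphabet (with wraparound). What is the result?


Input: 'vwpts', shift = 10
Operation: for each letter, (position + 10) mod 26
Mapping: 'v'(21+10=31, 31 mod 26=5)->'f', 'w'(22+10=32, 32 mod 26=6)->'g', 'p'(15+10=25)->'z', 't'(19+10=29, 29 mod 26=3)->'d', 's'(18+10=28, 28 mod 26=2)->'c'
Result: fgzdc


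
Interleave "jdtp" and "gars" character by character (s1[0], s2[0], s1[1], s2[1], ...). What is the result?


String 1: 'jdtp'
String 2: 'gars'
Operation: alternate characters
Pairs: 'j'+'g', 'd'+'a', 't'+'r', 'p'+'s'
Result: jgdatrps


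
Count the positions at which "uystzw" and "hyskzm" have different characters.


String 1: 'uystzw'
String 2: 'hyskzm'
Compare each position: pos 0: 'u'!='h', pos 1: 'y'=='y', pos 2: 's'=='s', pos 3: 't'!='k', pos 4: 'z'=='z', pos 5: 'w'!='m'
Differing positions: 3
Hamming distance: 3


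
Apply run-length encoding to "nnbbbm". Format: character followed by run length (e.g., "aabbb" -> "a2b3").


Input: 'nnbbbm'
Operation: identify consecutive runs
Runs: 'nn' -> n2, 'bbb' -> b3, 'm' -> m1
Encoded: n2b3m1


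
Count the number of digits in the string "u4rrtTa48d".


Input string: 'u4rrtTa48d'
Operation: count digit characters (0-9)
Scan: 'u', '4'(digit), 'r', 'r', 't', 'T', 'a', '4'(digit), '8'(digit), 'd'
Digits found: 3
Result: 3


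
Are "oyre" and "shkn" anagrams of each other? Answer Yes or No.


String 1: 'oyre' -> sorted: 'eory'
String 2: 'shkn' -> sorted: 'hkns'
Compare sorted forms: 'eory' != 'hkns'
Anagram: No


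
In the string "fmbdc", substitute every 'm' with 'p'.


Input string: 'fmbdc'
Operation: replace 'm' with 'p'
Positions of 'm': 1
After replacement: fpbdc


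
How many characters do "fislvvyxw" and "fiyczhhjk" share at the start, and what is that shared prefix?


String 1: 'fislvvyxw'
String 2: 'fiyczhhjk'
Compare position by position:
pos 0: 'f' vs 'f' match
pos 1: 'i' vs 'i' match
pos 2: 's' vs 'y' differ -> stop
Longest common prefix: "fi" (length 2)


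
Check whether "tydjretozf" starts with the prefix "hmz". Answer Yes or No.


Input string: 'tydjretozf'
Prefix to check: 'hmz'
First 3 characters of input: 'tyd'
Match: False
Result: No


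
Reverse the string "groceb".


Input string: 'groceb'
Operation: reverse character order
Original order: 'g' -> 'r' -> 'o' -> 'c' -> 'e' -> 'b'
Reversed order: 'b' -> 'e' -> 'c' -> 'o' -> 'r' -> 'g'
Result: becorg


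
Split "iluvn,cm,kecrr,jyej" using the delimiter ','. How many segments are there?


Input string: 'iluvn,cm,kecrr,jyej'
Delimiter: ','
Split result: 'iluvn', 'cm', 'kecrr', 'jyej'
Number of parts: 4


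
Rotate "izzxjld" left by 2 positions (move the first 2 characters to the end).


Input: 'izzxjld', shift = 2
Operation: split at index 2 and swap parts
Front part s[0:2] = 'iz'
Back part s[2:] = 'zxjld'
Rotated = back + front = 'zxjld' + 'iz'
Result: zxjldiz


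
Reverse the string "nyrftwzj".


Input string: 'nyrftwzj'
Operation: reverse character order
Original order: 'n' -> 'y' -> 'r' -> 'f' -> 't' -> 'w' -> 'z' -> 'j'
Reversed order: 'j' -> 'z' -> 'w' -> 't' -> 'f' -> 'r' -> 'y' -> 'n'
Result: jzwtfryn


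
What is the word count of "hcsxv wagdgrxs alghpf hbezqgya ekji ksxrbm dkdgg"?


Input string: 'hcsxv wagdgrxs alghpf hbezqgya ekji ksxrbm dkdgg'
Operation: split by spaces
Words found: 'hcsxv', 'wagdgrxs', 'alghpf', 'hbezqgya', 'ekji', 'ksxrbm', 'dkdgg'
Word count: 7


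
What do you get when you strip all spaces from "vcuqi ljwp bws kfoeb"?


Input string: 'vcuqi ljwp bws kfoeb'
Operation: remove all spaces
Words: 'vcuqi', 'ljwp', 'bws', 'kfoeb'
Join without spaces: vcuqiljwpbwskfoeb


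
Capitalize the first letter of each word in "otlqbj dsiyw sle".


Input string: 'otlqbj dsiyw sle'
Operation: capitalize first letter of each word
Word transformations: 'otlqbj'->'Otlqbj', 'dsiyw'->'Dsiyw', 'sle'->'Sle'
Result: Otlqbj Dsiyw Sle


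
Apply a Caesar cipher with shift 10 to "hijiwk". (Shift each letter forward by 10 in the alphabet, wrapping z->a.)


Input: 'hijiwk', shift = 10
Operation: for each letter, (position + 10) mod 26
Mapping: 'h'(7+10=17)->'r', 'i'(8+10=18)->'s', 'j'(9+10=19)->'t', 'i'(8+10=18)->'s', 'w'(22+10=32, 32 mod 26=6)->'g', 'k'(10+10=20)->'u'
Result: rstsgu


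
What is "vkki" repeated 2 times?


Input string: 'vkki'
Operation: repeat 2 times
Concatenation: 'vkki' + 'vkki'
Result: vkkivkki


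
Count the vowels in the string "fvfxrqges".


Input string: 'fvfxrqges'
Operation: count vowels (a, e, i, o, u)
Scan: s[0]='f', s[1]='v', s[2]='f', s[3]='x', s[4]='r', s[5]='q', s[6]='g', s[7]='e' (vowel), s[8]='s'
Vowels found: 1
Result: 1


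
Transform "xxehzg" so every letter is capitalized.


Input string: 'xxehzg'
Operation: convert each letter to uppercase
Mapping: 'x'->'X', 'x'->'X', 'e'->'E', 'h'->'H', 'z'->'Z', 'g'->'G'
Result: XXEHZG


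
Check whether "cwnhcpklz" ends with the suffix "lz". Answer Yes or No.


Input string: 'cwnhcpklz'
Suffix to check: 'lz'
Last 2 characters of input: 'lz'
Match: True
Result: Yes


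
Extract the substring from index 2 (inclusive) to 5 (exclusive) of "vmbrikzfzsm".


Input string: 'vmbrikzfzsm'
Operation: slice [2:5]
Extract characters: s[2]='b', s[3]='r', s[4]='i'
Result: bri


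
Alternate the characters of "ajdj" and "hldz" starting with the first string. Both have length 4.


String 1: 'ajdj'
String 2: 'hldz'
Operation: alternate characters
Pairs: 'a'+'h', 'j'+'l', 'd'+'d', 'j'+'z'
Result: ahjlddjz


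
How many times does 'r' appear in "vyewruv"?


Input string: 'vyewruv'
Target character: 'r'
Scan each position: s[4]='r'
Matches found at indices: 4
Total: 1


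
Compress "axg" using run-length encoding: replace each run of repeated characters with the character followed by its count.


Input: 'axg'
Operation: identify consecutive runs
Runs: 'a' -> a1, 'x' -> x1, 'g' -> g1
Encoded: a1x1g1


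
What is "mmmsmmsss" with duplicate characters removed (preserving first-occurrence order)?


Input: 'mmmsmmsss'
Operation: keep first occurrence of each character
Scan: s[0]='m' new -> keep; s[1]='m' seen -> skip; s[2]='m' seen -> skip; s[3]='s' new -> keep; s[4]='m' seen -> skip; s[5]='m' seen -> skip; s[6]='s' seen -> skip; s[7]='s' seen -> skip; s[8]='s' seen -> skip
Result: ms


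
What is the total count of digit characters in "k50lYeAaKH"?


Input string: 'k50lYeAaKH'
Operation: count digit characters (0-9)
Scan: 'k', '5'(digit), '0'(digit), 'l', 'Y', 'e', 'A', 'a', 'K', 'H'
Digits found: 2
Result: 2


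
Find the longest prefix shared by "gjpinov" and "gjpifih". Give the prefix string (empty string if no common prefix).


String 1: 'gjpinov'
String 2: 'gjpifih'
Compare position by position:
pos 0: 'g' vs 'g' match
pos 1: 'j' vs 'j' match
pos 2: 'p' vs 'p' match
pos 3: 'i' vs 'i' match
pos 4: 'n' vs 'f' differ -> stop
Longest common prefix: "gjpi" (length 4)


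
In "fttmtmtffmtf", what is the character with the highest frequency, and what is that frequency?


Input: 'fttmtmtffmtf'
Operation: tally each character
Counts: 'f':4, 'm':3, 't':5
Maximum: 't' appears 5 times


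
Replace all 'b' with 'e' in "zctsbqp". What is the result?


Input string: 'zctsbqp'
Operation: replace 'b' with 'e'
Positions of 'b': 4
After replacement: zctseqp


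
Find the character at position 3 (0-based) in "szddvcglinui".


Input string: 'szddvcglinui'
Operation: get character at index 3
Index mapping: s[0]='s', s[1]='z', s[2]='d', s[3]='d'
Result: 'd'


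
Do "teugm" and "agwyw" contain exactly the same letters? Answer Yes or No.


String 1: 'teugm' -> sorted: 'egmtu'
String 2: 'agwyw' -> sorted: 'agwwy'
Compare sorted forms: 'egmtu' != 'agwwy'
Anagram: No


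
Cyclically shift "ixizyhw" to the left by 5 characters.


Input: 'ixizyhw', shift = 5
Operation: split at index 5 and swap parts
Front part s[0:5] = 'ixizy'
Back part s[5:] = 'hw'
Rotated = back + front = 'hw' + 'ixizy'
Result: hwixizy


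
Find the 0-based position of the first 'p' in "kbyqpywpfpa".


Input string: 'kbyqpywpfpa'
Target: 'p'
Scanning left to right: s[0]='k', s[1]='b', s[2]='y', s[3]='q', s[4]='p'
First match at index: 4


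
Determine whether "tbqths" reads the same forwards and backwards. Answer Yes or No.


Input string: 'tbqths'
Reversed: 'shtqbt'
Compare pairs: s[0]='t' vs s[5]='s' (mismatch), s[1]='b' vs s[4]='h' (mismatch), s[2]='q' vs s[3]='t' (mismatch)
Palindrome: No


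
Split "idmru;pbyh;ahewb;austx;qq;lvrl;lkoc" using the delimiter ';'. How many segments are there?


Input string: 'idmru;pbyh;ahewb;austx;qq;lvrl;lkoc'
Delimiter: ';'
Split result: 'idmru', 'pbyh', 'ahewb', 'austx', 'qq', 'lvrl', 'lkoc'
Number of parts: 7


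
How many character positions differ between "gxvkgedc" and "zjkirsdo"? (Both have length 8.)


String 1: 'gxvkgedc'
String 2: 'zjkirsdo'
Compare each position: pos 0: 'g'!='z', pos 1: 'x'!='j', pos 2: 'v'!='k', pos 3: 'k'!='i', pos 4: 'g'!='r', pos 5: 'e'!='s', pos 6: 'd'=='d', pos 7: 'c'!='o'
Differing positions: 7
Hamming distance: 7


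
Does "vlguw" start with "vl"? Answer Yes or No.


Input string: 'vlguw'
Prefix to check: 'vl'
First 2 characters of input: 'vl'
Match: True
Result: Yes


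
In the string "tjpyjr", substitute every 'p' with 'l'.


Input string: 'tjpyjr'
Operation: replace 'p' with 'l'
Positions of 'p': 2
After replacement: tjlyjr


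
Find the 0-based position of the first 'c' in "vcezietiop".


Input string: 'vcezietiop'
Target: 'c'
Scanning left to right: s[0]='v', s[1]='c'
First match at index: 1


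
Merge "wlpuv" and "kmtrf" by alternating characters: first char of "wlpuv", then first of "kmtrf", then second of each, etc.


String 1: 'wlpuv'
String 2: 'kmtrf'
Operation: alternate characters
Pairs: 'w'+'k', 'l'+'m', 'p'+'t', 'u'+'r', 'v'+'f'
Result: wklmpturvf


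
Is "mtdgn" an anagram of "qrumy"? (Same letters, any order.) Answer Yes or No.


String 1: 'qrumy' -> sorted: 'mqruy'
String 2: 'mtdgn' -> sorted: 'dgmnt'
Compare sorted forms: 'mqruy' != 'dgmnt'
Anagram: No


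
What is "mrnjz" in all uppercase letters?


Input string: 'mrnjz'
Operation: convert each letter to uppercase
Mapping: 'm'->'M', 'r'->'R', 'n'->'N', 'j'->'J', 'z'->'Z'
Result: MRNJZ


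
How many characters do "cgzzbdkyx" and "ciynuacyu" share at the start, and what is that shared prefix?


String 1: 'cgzzbdkyx'
String 2: 'ciynuacyu'
Compare position by position:
pos 0: 'c' vs 'c' match
pos 1: 'g' vs 'i' differ -> stop
Longest common prefix: "c" (length 1)


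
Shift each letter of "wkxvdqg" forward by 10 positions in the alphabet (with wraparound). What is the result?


Input: 'wkxvdqg', shift = 10
Operation: for each letter, (position + 10) mod 26
Mapping: 'w'(22+10=32, 32 mod 26=6)->'g', 'k'(10+10=20)->'u', 'x'(23+10=33, 33 mod 26=7)->'h', 'v'(21+10=31, 31 mod 26=5)->'f', 'd'(3+10=13)->'n', 'q'(16+10=26, 26 mod 26=0)->'a', 'g'(6+10=16)->'q'
Result: guhfnaq


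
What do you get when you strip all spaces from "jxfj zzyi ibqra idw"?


Input string: 'jxfj zzyi ibqra idw'
Operation: remove all spaces
Words: 'jxfj', 'zzyi', 'ibqra', 'idw'
Join without spaces: jxfjzzyiibqraidw


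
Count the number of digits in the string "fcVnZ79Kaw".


Input string: 'fcVnZ79Kaw'
Operation: count digit characters (0-9)
Scan: 'f', 'c', 'V', 'n', 'Z', '7'(digit), '9'(digit), 'K', 'a', 'w'
Digits found: 2
Result: 2


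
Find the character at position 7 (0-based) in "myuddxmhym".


Input string: 'myuddxmhym'
Operation: get character at index 7
Index mapping: s[0]='m', s[1]='y', s[2]='u', s[3]='d', s[4]='d', s[5]='x', s[6]='m', s[7]='h'
Result: 'h'


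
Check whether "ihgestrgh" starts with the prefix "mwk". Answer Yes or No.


Input string: 'ihgestrgh'
Prefix to check: 'mwk'
First 3 characters of input: 'ihg'
Match: False
Result: No


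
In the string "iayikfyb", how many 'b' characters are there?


Input string: 'iayikfyb'
Target character: 'b'
Scan each position: s[7]='b'
Matches found at indices: 7
Total: 1


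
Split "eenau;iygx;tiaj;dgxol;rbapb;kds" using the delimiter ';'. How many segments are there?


Input string: 'eenau;iygx;tiaj;dgxol;rbapb;kds'
Delimiter: ';'
Split result: 'eenau', 'iygx', 'tiaj', 'dgxol', 'rbapb', 'kds'
Number of parts: 6


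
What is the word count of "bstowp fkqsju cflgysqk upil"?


Input string: 'bstowp fkqsju cflgysqk upil'
Operation: split by spaces
Words found: 'bstowp', 'fkqsju', 'cflgysqk', 'upil'
Word count: 4


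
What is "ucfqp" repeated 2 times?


Input string: 'ucfqp'
Operation: repeat 2 times
Concatenation: 'ucfqp' + 'ucfqp'
Result: ucfqpucfqp


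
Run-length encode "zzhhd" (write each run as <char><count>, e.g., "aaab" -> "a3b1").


Input: 'zzhhd'
Operation: identify consecutive runs
Runs: 'zz' -> z2, 'hh' -> h2, 'd' -> d1
Encoded: z2h2d1


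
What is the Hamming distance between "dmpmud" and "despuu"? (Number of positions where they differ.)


String 1: 'dmpmud'
String 2: 'despuu'
Compare each position: pos 0: 'd'=='d', pos 1: 'm'!='e', pos 2: 'p'!='s', pos 3: 'm'!='p', pos 4: 'u'=='u', pos 5: 'd'!='u'
Differing positions: 4
Hamming distance: 4


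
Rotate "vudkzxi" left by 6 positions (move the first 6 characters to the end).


Input: 'vudkzxi', shift = 6
Operation: split at index 6 and swap parts
Front part s[0:6] = 'vudkzx'
Back part s[6:] = 'i'
Rotated = back + front = 'i' + 'vudkzx'
Result: ivudkzx


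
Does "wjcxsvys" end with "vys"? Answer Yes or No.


Input string: 'wjcxsvys'
Suffix to check: 'vys'
Last 3 characters of input: 'vys'
Match: True
Result: Yes


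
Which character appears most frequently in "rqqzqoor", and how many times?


Input: 'rqqzqoor'
Operation: tally each character
Counts: 'o':2, 'q':3, 'r':2, 'z':1
Maximum: 'q' appears 3 times


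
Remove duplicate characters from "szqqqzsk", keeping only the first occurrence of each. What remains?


Input: 'szqqqzsk'
Operation: keep first occurrence of each character
Scan: s[0]='s' new -> keep; s[1]='z' new -> keep; s[2]='q' new -> keep; s[3]='q' seen -> skip; s[4]='q' seen -> skip; s[5]='z' seen -> skip; s[6]='s' seen -> skip; s[7]='k' new -> keep
Result: szqk


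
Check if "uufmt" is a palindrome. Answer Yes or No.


Input string: 'uufmt'
Reversed: 'tmfuu'
Compare pairs: s[0]='u' vs s[4]='t' (mismatch), s[1]='u' vs s[3]='m' (mismatch)
Palindrome: No


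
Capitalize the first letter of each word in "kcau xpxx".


Input string: 'kcau xpxx'
Operation: capitalize first letter of each word
Word transformations: 'kcau'->'Kcau', 'xpxx'->'Xpxx'
Result: Kcau Xpxx


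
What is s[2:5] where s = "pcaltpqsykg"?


Input string: 'pcaltpqsykg'
Operation: slice [2:5]
Extract characters: s[2]='a', s[3]='l', s[4]='t'
Result: alt


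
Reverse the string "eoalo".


Input string: 'eoalo'
Operation: reverse character order
Original order: 'e' -> 'o' -> 'a' -> 'l' -> 'o'
Reversed order: 'o' -> 'l' -> 'a' -> 'o' -> 'e'
Result: olaoe


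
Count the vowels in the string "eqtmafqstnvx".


Input string: 'eqtmafqstnvx'
Operation: count vowels (a, e, i, o, u)
Scan: s[0]='e' (vowel), s[1]='q', s[2]='t', s[3]='m', s[4]='a' (vowel), s[5]='f', s[6]='q', s[7]='s', s[8]='t', s[9]='n', s[10]='v', s[11]='x'
Vowels found: 2
Result: 2


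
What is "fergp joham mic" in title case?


Input string: 'fergp joham mic'
Operation: capitalize first letter of each word
Word transformations: 'fergp'->'Fergp', 'joham'->'Joham', 'mic'->'Mic'
Result: Fergp Joham Mic


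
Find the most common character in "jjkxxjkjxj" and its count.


Input: 'jjkxxjkjxj'
Operation: tally each character
Counts: 'j':5, 'k':2, 'x':3
Maximum: 'j' appears 5 times


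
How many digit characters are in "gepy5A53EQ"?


Input string: 'gepy5A53EQ'
Operation: count digit characters (0-9)
Scan: 'g', 'e', 'p', 'y', '5'(digit), 'A', '5'(digit), '3'(digit), 'E', 'Q'
Digits found: 3
Result: 3


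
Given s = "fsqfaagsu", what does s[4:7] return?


Input string: 'fsqfaagsu'
Operation: slice [4:7]
Extract characters: s[4]='a', s[5]='a', s[6]='g'
Result: aag


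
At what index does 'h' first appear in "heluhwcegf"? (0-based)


Input string: 'heluhwcegf'
Target: 'h'
Scanning left to right: s[0]='h'
First match at index: 0


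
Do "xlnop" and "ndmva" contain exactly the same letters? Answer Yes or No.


String 1: 'xlnop' -> sorted: 'lnopx'
String 2: 'ndmva' -> sorted: 'admnv'
Compare sorted forms: 'lnopx' != 'admnv'
Anagram: No


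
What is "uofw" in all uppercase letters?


Input string: 'uofw'
Operation: convert each letter to uppercase
Mapping: 'u'->'U', 'o'->'O', 'f'->'F', 'w'->'W'
Result: UOFW


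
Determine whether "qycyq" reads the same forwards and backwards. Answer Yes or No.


Input string: 'qycyq'
Reversed: 'qycyq'
Compare pairs: s[0]='q' vs s[4]='q' (match), s[1]='y' vs s[3]='y' (match)
Palindrome: Yes


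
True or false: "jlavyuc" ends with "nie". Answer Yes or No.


Input string: 'jlavyuc'
Suffix to check: 'nie'
Last 3 characters of input: 'yuc'
Match: False
Result: No


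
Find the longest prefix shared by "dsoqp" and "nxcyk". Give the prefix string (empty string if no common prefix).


String 1: 'dsoqp'
String 2: 'nxcyk'
Compare position by position:
pos 0: 'd' vs 'n' differ -> stop
Longest common prefix: "" (length 0)


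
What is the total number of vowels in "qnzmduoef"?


Input string: 'qnzmduoef'
Operation: count vowels (a, e, i, o, u)
Scan: s[0]='q', s[1]='n', s[2]='z', s[3]='m', s[4]='d', s[5]='u' (vowel), s[6]='o' (vowel), s[7]='e' (vowel), s[8]='f'
Vowels found: 3
Result: 3


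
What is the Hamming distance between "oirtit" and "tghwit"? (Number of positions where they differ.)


String 1: 'oirtit'
String 2: 'tghwit'
Compare each position: pos 0: 'o'!='t', pos 1: 'i'!='g', pos 2: 'r'!='h', pos 3: 't'!='w', pos 4: 'i'=='i', pos 5: 't'=='t'
Differing positions: 4
Hamming distance: 4


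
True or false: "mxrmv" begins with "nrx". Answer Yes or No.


Input string: 'mxrmv'
Prefix to check: 'nrx'
First 3 characters of input: 'mxr'
Match: False
Result: No


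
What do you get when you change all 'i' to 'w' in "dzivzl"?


Input string: 'dzivzl'
Operation: replace 'i' with 'w'
Positions of 'i': 2
After replacement: dzwvzl


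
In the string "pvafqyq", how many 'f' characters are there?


Input string: 'pvafqyq'
Target character: 'f'
Scan each position: s[3]='f'
Matches found at indices: 3
Total: 1


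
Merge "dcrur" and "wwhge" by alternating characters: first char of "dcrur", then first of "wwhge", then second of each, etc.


String 1: 'dcrur'
String 2: 'wwhge'
Operation: alternate characters
Pairs: 'd'+'w', 'c'+'w', 'r'+'h', 'u'+'g', 'r'+'e'
Result: dwcwrhugre


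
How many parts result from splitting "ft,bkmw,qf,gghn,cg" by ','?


Input string: 'ft,bkmw,qf,gghn,cg'
Delimiter: ','
Split result: 'ft', 'bkmw', 'qf', 'gghn', 'cg'
Number of parts: 5


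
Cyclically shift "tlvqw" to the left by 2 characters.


Input: 'tlvqw', shift = 2
Operation: split at index 2 and swap parts
Front part s[0:2] = 'tl'
Back part s[2:] = 'vqw'
Rotated = back + front = 'vqw' + 'tl'
Result: vqwtl


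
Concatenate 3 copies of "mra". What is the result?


Input string: 'mra'
Operation: repeat 3 times
Concatenation: 'mra' + 'mra' + 'mra'
Result: mramramra


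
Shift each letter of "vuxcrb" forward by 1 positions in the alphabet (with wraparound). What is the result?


Input: 'vuxcrb', shift = 1
Operation: for each letter, (position + 1) mod 26
Mapping: 'v'(21+1=22)->'w', 'u'(20+1=21)->'v', 'x'(23+1=24)->'y', 'c'(2+1=3)->'d', 'r'(17+1=18)->'s', 'b'(1+1=2)->'c'
Result: wvydsc


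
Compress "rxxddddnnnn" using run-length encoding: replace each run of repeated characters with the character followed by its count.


Input: 'rxxddddnnnn'
Operation: identify consecutive runs
Runs: 'r' -> r1, 'xx' -> x2, 'dddd' -> d4, 'nnnn' -> n4
Encoded: r1x2d4n4


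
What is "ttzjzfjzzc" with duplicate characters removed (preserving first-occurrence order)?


Input: 'ttzjzfjzzc'
Operation: keep first occurrence of each character
Scan: s[0]='t' new -> keep; s[1]='t' seen -> skip; s[2]='z' new -> keep; s[3]='j' new -> keep; s[4]='z' seen -> skip; s[5]='f' new -> keep; s[6]='j' seen -> skip; s[7]='z' seen -> skip; s[8]='z' seen -> skip; s[9]='c' new -> keep
Result: tzjfc


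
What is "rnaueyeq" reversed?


Input string: 'rnaueyeq'
Operation: reverse character order
Original order: 'r' -> 'n' -> 'a' -> 'u' -> 'e' -> 'y' -> 'e' -> 'q'
Reversed order: 'q' -> 'e' -> 'y' -> 'e' -> 'u' -> 'a' -> 'n' -> 'r'
Result: qeyeuanr


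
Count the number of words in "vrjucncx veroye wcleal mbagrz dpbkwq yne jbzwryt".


Input string: 'vrjucncx veroye wcleal mbagrz dpbkwq yne jbzwryt'
Operation: split by spaces
Words found: 'vrjucncx', 'veroye', 'wcleal', 'mbagrz', 'dpbkwq', 'yne', 'jbzwryt'
Word count: 7


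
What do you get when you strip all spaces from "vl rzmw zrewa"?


Input string: 'vl rzmw zrewa'
Operation: remove all spaces
Words: 'vl', 'rzmw', 'zrewa'
Join without spaces: vlrzmwzrewa


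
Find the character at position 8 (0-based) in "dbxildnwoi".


Input string: 'dbxildnwoi'
Operation: get character at index 8
Index mapping: s[0]='d', s[1]='b', s[2]='x', s[3]='i', s[4]='l', s[5]='d', s[6]='n', s[7]='w', s[8]='o'
Result: 'o'


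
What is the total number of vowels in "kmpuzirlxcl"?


Input string: 'kmpuzirlxcl'
Operation: count vowels (a, e, i, o, u)
Scan: s[0]='k', s[1]='m', s[2]='p', s[3]='u' (vowel), s[4]='z', s[5]='i' (vowel), s[6]='r', s[7]='l', s[8]='x', s[9]='c', s[10]='l'
Vowels found: 2
Result: 2


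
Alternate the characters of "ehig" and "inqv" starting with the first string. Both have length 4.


String 1: 'ehig'
String 2: 'inqv'
Operation: alternate characters
Pairs: 'e'+'i', 'h'+'n', 'i'+'q', 'g'+'v'
Result: eihniqgv


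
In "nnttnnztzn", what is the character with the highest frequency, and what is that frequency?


Input: 'nnttnnztzn'
Operation: tally each character
Counts: 'n':5, 't':3, 'z':2
Maximum: 'n' appears 5 times


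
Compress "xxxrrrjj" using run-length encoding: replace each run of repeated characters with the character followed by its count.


Input: 'xxxrrrjj'
Operation: identify consecutive runs
Runs: 'xxx' -> x3, 'rrr' -> r3, 'jj' -> j2
Encoded: x3r3j2


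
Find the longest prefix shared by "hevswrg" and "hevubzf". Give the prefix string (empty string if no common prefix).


String 1: 'hevswrg'
String 2: 'hevubzf'
Compare position by position:
pos 0: 'h' vs 'h' match
pos 1: 'e' vs 'e' match
pos 2: 'v' vs 'v' match
pos 3: 's' vs 'u' differ -> stop
Longest common prefix: "hev" (length 3)


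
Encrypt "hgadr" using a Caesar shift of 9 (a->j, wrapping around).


Input: 'hgadr', shift = 9
Operation: for each letter, (position + 9) mod 26
Mapping: 'h'(7+9=16)->'q', 'g'(6+9=15)->'p', 'a'(0+9=9)->'j', 'd'(3+9=12)->'m', 'r'(17+9=26, 26 mod 26=0)->'a'
Result: qpjma


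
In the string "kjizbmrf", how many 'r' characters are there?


Input string: 'kjizbmrf'
Target character: 'r'
Scan each position: s[6]='r'
Matches found at indices: 6
Total: 1


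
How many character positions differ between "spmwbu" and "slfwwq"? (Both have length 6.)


String 1: 'spmwbu'
String 2: 'slfwwq'
Compare each position: pos 0: 's'=='s', pos 1: 'p'!='l', pos 2: 'm'!='f', pos 3: 'w'=='w', pos 4: 'b'!='w', pos 5: 'u'!='q'
Differing positions: 4
Hamming distance: 4


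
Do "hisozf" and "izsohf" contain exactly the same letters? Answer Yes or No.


String 1: 'hisozf' -> sorted: 'fhiosz'
String 2: 'izsohf' -> sorted: 'fhiosz'
Compare sorted forms: 'fhiosz' == 'fhiosz'
Anagram: Yes


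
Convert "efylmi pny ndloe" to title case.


Input string: 'efylmi pny ndloe'
Operation: capitalize first letter of each word
Word transformations: 'efylmi'->'Efylmi', 'pny'->'Pny', 'ndloe'->'Ndloe'
Result: Efylmi Pny Ndloe


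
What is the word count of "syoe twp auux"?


Input string: 'syoe twp auux'
Operation: split by spaces
Words found: 'syoe', 'twp', 'auux'
Word count: 3


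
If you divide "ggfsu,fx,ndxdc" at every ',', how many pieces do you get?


Input string: 'ggfsu,fx,ndxdc'
Delimiter: ','
Split result: 'ggfsu', 'fx', 'ndxdc'
Number of parts: 3


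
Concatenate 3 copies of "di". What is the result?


Input string: 'di'
Operation: repeat 3 times
Concatenation: 'di' + 'di' + 'di'
Result: dididi


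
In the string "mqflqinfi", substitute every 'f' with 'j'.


Input string: 'mqflqinfi'
Operation: replace 'f' with 'j'
Positions of 'f': 2, 7
After replacement: mqjlqinji


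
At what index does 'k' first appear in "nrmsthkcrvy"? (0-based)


Input string: 'nrmsthkcrvy'
Target: 'k'
Scanning left to right: s[0]='n', s[1]='r', s[2]='m', s[3]='s', s[4]='t', s[5]='h', s[6]='k'
First match at index: 6


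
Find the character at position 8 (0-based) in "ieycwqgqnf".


Input string: 'ieycwqgqnf'
Operation: get character at index 8
Index mapping: s[0]='i', s[1]='e', s[2]='y', s[3]='c', s[4]='w', s[5]='q', s[6]='g', s[7]='q', s[8]='n'
Result: 'n'


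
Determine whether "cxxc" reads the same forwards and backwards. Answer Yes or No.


Input string: 'cxxc'
Reversed: 'cxxc'
Compare pairs: s[0]='c' vs s[3]='c' (match), s[1]='x' vs s[2]='x' (match)
Palindrome: Yes


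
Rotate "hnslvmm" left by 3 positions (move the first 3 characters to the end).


Input: 'hnslvmm', shift = 3
Operation: split at index 3 and swap parts
Front part s[0:3] = 'hns'
Back part s[3:] = 'lvmm'
Rotated = back + front = 'lvmm' + 'hns'
Result: lvmmhns


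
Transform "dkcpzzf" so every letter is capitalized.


Input string: 'dkcpzzf'
Operation: convert each letter to uppercase
Mapping: 'd'->'D', 'k'->'K', 'c'->'C', 'p'->'P', 'z'->'Z', 'z'->'Z', 'f'->'F'
Result: DKCPZZF


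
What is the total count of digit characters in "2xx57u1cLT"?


Input string: '2xx57u1cLT'
Operation: count digit characters (0-9)
Scan: '2'(digit), 'x', 'x', '5'(digit), '7'(digit), 'u', '1'(digit), 'c', 'L', 'T'
Digits found: 4
Result: 4


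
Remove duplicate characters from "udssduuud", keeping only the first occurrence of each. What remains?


Input: 'udssduuud'
Operation: keep first occurrence of each character
Scan: s[0]='u' new -> keep; s[1]='d' new -> keep; s[2]='s' new -> keep; s[3]='s' seen -> skip; s[4]='d' seen -> skip; s[5]='u' seen -> skip; s[6]='u' seen -> skip; s[7]='u' seen -> skip; s[8]='d' seen -> skip
Result: uds


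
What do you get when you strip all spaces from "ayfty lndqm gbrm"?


Input string: 'ayfty lndqm gbrm'
Operation: remove all spaces
Words: 'ayfty', 'lndqm', 'gbrm'
Join without spaces: ayftylndqmgbrm


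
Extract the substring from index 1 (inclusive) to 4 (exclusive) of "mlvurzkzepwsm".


Input string: 'mlvurzkzepwsm'
Operation: slice [1:4]
Extract characters: s[1]='l', s[2]='v', s[3]='u'
Result: lvu


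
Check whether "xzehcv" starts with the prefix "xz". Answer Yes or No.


Input string: 'xzehcv'
Prefix to check: 'xz'
First 2 characters of input: 'xz'
Match: True
Result: Yes


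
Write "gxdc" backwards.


Input string: 'gxdc'
Operation: reverse character order
Original order: 'g' -> 'x' -> 'd' -> 'c'
Reversed order: 'c' -> 'd' -> 'x' -> 'g'
Result: cdxg


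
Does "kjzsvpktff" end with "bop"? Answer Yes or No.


Input string: 'kjzsvpktff'
Suffix to check: 'bop'
Last 3 characters of input: 'tff'
Match: False
Result: No


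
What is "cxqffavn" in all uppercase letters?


Input string: 'cxqffavn'
Operation: convert each letter to uppercase
Mapping: 'c'->'C', 'x'->'X', 'q'->'Q', 'f'->'F', 'f'->'F', 'a'->'A', 'v'->'V', 'n'->'N'
Result: CXQFFAVN


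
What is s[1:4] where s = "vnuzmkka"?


Input string: 'vnuzmkka'
Operation: slice [1:4]
Extract characters: s[1]='n', s[2]='u', s[3]='z'
Result: nuz


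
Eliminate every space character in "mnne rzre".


Input string: 'mnne rzre'
Operation: remove all spaces
Words: 'mnne', 'rzre'
Join without spaces: mnnerzre


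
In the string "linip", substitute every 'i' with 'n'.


Input string: 'linip'
Operation: replace 'i' with 'n'
Positions of 'i': 1, 3
After replacement: lnnnp


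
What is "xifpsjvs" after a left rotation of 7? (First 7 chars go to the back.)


Input: 'xifpsjvs', shift = 7
Operation: split at index 7 and swap parts
Front part s[0:7] = 'xifpsjv'
Back part s[7:] = 's'
Rotated = back + front = 's' + 'xifpsjv'
Result: sxifpsjv


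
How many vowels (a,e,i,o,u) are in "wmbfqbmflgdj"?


Input string: 'wmbfqbmflgdj'
Operation: count vowels (a, e, i, o, u)
Scan: s[0]='w', s[1]='m', s[2]='b', s[3]='f', s[4]='q', s[5]='b', s[6]='m', s[7]='f', s[8]='l', s[9]='g', s[10]='d', s[11]='j'
Vowels found: 0
Result: 0


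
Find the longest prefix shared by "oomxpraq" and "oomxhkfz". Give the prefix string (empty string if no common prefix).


String 1: 'oomxpraq'
String 2: 'oomxhkfz'
Compare position by position:
pos 0: 'o' vs 'o' match
pos 1: 'o' vs 'o' match
pos 2: 'm' vs 'm' match
pos 3: 'x' vs 'x' match
pos 4: 'p' vs 'h' differ -> stop
Longest common prefix: "oomx" (length 4)


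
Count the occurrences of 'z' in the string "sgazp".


Input string: 'sgazp'
Target character: 'z'
Scan each position: s[3]='z'
Matches found at indices: 3
Total: 1


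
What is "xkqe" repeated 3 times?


Input string: 'xkqe'
Operation: repeat 3 times
Concatenation: 'xkqe' + 'xkqe' + 'xkqe'
Result: xkqexkqexkqe


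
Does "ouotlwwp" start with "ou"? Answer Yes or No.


Input string: 'ouotlwwp'
Prefix to check: 'ou'
First 2 characters of input: 'ou'
Match: True
Result: Yes


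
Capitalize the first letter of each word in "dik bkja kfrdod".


Input string: 'dik bkja kfrdod'
Operation: capitalize first letter of each word
Word transformations: 'dik'->'Dik', 'bkja'->'Bkja', 'kfrdod'->'Kfrdod'
Result: Dik Bkja Kfrdod


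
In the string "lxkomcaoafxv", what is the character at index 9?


Input string: 'lxkomcaoafxv'
Operation: get character at index 9
Index mapping: s[0]='l', s[1]='x', s[2]='k', s[3]='o', s[4]='m', s[5]='c', s[6]='a', s[7]='o', s[8]='a', s[9]='f'
Result: 'f'


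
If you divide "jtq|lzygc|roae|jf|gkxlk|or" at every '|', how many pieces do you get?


Input string: 'jtq|lzygc|roae|jf|gkxlk|or'
Delimiter: '|'
Split result: 'jtq', 'lzygc', 'roae', 'jf', 'gkxlk', 'or'
Number of parts: 6


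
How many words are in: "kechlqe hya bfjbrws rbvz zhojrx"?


Input string: 'kechlqe hya bfjbrws rbvz zhojrx'
Operation: split by spaces
Words found: 'kechlqe', 'hya', 'bfjbrws', 'rbvz', 'zhojrx'
Word count: 5


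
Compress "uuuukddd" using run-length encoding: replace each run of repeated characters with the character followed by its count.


Input: 'uuuukddd'
Operation: identify consecutive runs
Runs: 'uuuu' -> u4, 'k' -> k1, 'ddd' -> d3
Encoded: u4k1d3


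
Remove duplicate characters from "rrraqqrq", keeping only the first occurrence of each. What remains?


Input: 'rrraqqrq'
Operation: keep first occurrence of each character
Scan: s[0]='r' new -> keep; s[1]='r' seen -> skip; s[2]='r' seen -> skip; s[3]='a' new -> keep; s[4]='q' new -> keep; s[5]='q' seen -> skip; s[6]='r' seen -> skip; s[7]='q' seen -> skip
Result: raq


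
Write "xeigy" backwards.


Input string: 'xeigy'
Operation: reverse character order
Original order: 'x' -> 'e' -> 'i' -> 'g' -> 'y'
Reversed order: 'y' -> 'g' -> 'i' -> 'e' -> 'x'
Result: ygiex


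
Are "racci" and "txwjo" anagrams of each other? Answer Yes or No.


String 1: 'racci' -> sorted: 'accir'
String 2: 'txwjo' -> sorted: 'jotwx'
Compare sorted forms: 'accir' != 'jotwx'
Anagram: No


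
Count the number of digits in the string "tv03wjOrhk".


Input string: 'tv03wjOrhk'
Operation: count digit characters (0-9)
Scan: 't', 'v', '0'(digit), '3'(digit), 'w', 'j', 'O', 'r', 'h', 'k'
Digits found: 2
Result: 2


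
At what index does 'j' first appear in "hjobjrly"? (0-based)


Input string: 'hjobjrly'
Target: 'j'
Scanning left to right: s[0]='h', s[1]='j'
First match at index: 1


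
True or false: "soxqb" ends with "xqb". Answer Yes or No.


Input string: 'soxqb'
Suffix to check: 'xqb'
Last 3 characters of input: 'xqb'
Match: True
Result: Yes


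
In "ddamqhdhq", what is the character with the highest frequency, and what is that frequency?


Input: 'ddamqhdhq'
Operation: tally each character
Counts: 'a':1, 'd':3, 'h':2, 'm':1, 'q':2
Maximum: 'd' appears 3 times


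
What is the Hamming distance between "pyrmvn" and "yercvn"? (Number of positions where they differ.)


String 1: 'pyrmvn'
String 2: 'yercvn'
Compare each position: pos 0: 'p'!='y', pos 1: 'y'!='e', pos 2: 'r'=='r', pos 3: 'm'!='c', pos 4: 'v'=='v', pos 5: 'n'=='n'
Differing positions: 3
Hamming distance: 3


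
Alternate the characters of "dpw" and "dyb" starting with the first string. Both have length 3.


String 1: 'dpw'
String 2: 'dyb'
Operation: alternate characters
Pairs: 'd'+'d', 'p'+'y', 'w'+'b'
Result: ddpywb


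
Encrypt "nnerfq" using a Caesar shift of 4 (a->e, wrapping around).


Input: 'nnerfq', shift = 4
Operation: for each letter, (position + 4) mod 26
Mapping: 'n'(13+4=17)->'r', 'n'(13+4=17)->'r', 'e'(4+4=8)->'i', 'r'(17+4=21)->'v', 'f'(5+4=9)->'j', 'q'(16+4=20)->'u'
Result: rrivju


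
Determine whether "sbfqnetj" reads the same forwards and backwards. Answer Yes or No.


Input string: 'sbfqnetj'
Reversed: 'jtenqfbs'
Compare pairs: s[0]='s' vs s[7]='j' (mismatch), s[1]='b' vs s[6]='t' (mismatch), s[2]='f' vs s[5]='e' (mismatch), s[3]='q' vs s[4]='n' (mismatch)
Palindrome: No


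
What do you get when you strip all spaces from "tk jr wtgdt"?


Input string: 'tk jr wtgdt'
Operation: remove all spaces
Words: 'tk', 'jr', 'wtgdt'
Join without spaces: tkjrwtgdt


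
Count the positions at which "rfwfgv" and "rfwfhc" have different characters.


String 1: 'rfwfgv'
String 2: 'rfwfhc'
Compare each position: pos 0: 'r'=='r', pos 1: 'f'=='f', pos 2: 'w'=='w', pos 3: 'f'=='f', pos 4: 'g'!='h', pos 5: 'v'!='c'
Differing positions: 2
Hamming distance: 2


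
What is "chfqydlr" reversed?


Input string: 'chfqydlr'
Operation: reverse character order
Original order: 'c' -> 'h' -> 'f' -> 'q' -> 'y' -> 'd' -> 'l' -> 'r'
Reversed order: 'r' -> 'l' -> 'd' -> 'y' -> 'q' -> 'f' -> 'h' -> 'c'
Result: rldyqfhc


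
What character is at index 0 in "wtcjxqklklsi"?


Input string: 'wtcjxqklklsi'
Operation: get character at index 0
Index mapping: s[0]='w'
Result: 'w'


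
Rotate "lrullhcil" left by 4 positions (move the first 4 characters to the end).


Input: 'lrullhcil', shift = 4
Operation: split at index 4 and swap parts
Front part s[0:4] = 'lrul'
Back part s[4:] = 'lhcil'
Rotated = back + front = 'lhcil' + 'lrul'
Result: lhcillrul


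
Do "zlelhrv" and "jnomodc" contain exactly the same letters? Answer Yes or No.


String 1: 'zlelhrv' -> sorted: 'ehllrvz'
String 2: 'jnomodc' -> sorted: 'cdjmnoo'
Compare sorted forms: 'ehllrvz' != 'cdjmnoo'
Anagram: No


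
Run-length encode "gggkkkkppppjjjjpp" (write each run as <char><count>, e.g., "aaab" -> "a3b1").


Input: 'gggkkkkppppjjjjpp'
Operation: identify consecutive runs
Runs: 'ggg' -> g3, 'kkkk' -> k4, 'pppp' -> p4, 'jjjj' -> j4, 'pp' -> p2
Encoded: g3k4p4j4p2


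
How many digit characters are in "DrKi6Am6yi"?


Input string: 'DrKi6Am6yi'
Operation: count digit characters (0-9)
Scan: 'D', 'r', 'K', 'i', '6'(digit), 'A', 'm', '6'(digit), 'y', 'i'
Digits found: 2
Result: 2


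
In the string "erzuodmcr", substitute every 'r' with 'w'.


Input string: 'erzuodmcr'
Operation: replace 'r' with 'w'
Positions of 'r': 1, 8
After replacement: ewzuodmcw


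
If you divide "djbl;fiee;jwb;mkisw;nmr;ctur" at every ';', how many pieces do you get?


Input string: 'djbl;fiee;jwb;mkisw;nmr;ctur'
Delimiter: ';'
Split result: 'djbl', 'fiee', 'jwb', 'mkisw', 'nmr', 'ctur'
Number of parts: 6


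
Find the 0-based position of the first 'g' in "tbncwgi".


Input string: 'tbncwgi'
Target: 'g'
Scanning left to right: s[0]='t', s[1]='b', s[2]='n', s[3]='c', s[4]='w', s[5]='g'
First match at index: 5


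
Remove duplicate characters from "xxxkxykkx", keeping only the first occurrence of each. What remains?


Input: 'xxxkxykkx'
Operation: keep first occurrence of each character
Scan: s[0]='x' new -> keep; s[1]='x' seen -> skip; s[2]='x' seen -> skip; s[3]='k' new -> keep; s[4]='x' seen -> skip; s[5]='y' new -> keep; s[6]='k' seen -> skip; s[7]='k' seen -> skip; s[8]='x' seen -> skip
Result: xky


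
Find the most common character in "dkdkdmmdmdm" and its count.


Input: 'dkdkdmmdmdm'
Operation: tally each character
Counts: 'd':5, 'k':2, 'm':4
Maximum: 'd' appears 5 times


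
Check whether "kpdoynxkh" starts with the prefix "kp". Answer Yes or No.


Input string: 'kpdoynxkh'
Prefix to check: 'kp'
First 2 characters of input: 'kp'
Match: True
Result: Yes


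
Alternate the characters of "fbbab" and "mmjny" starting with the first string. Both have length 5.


String 1: 'fbbab'
String 2: 'mmjny'
Operation: alternate characters
Pairs: 'f'+'m', 'b'+'m', 'b'+'j', 'a'+'n', 'b'+'y'
Result: fmbmbjanby


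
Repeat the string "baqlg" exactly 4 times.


Input string: 'baqlg'
Operation: repeat 4 times
Concatenation: 'baqlg' + 'baqlg' + 'baqlg' + 'baqlg'
Result: baqlgbaqlgbaqlgbaqlg


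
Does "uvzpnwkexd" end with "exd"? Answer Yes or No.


Input string: 'uvzpnwkexd'
Suffix to check: 'exd'
Last 3 characters of input: 'exd'
Match: True
Result: Yes


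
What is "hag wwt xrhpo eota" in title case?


Input string: 'hag wwt xrhpo eota'
Operation: capitalize first letter of each word
Word transformations: 'hag'->'Hag', 'wwt'->'Wwt', 'xrhpo'->'Xrhpo', 'eota'->'Eota'
Result: Hag Wwt Xrhpo Eota


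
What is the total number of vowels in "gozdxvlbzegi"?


Input string: 'gozdxvlbzegi'
Operation: count vowels (a, e, i, o, u)
Scan: s[0]='g', s[1]='o' (vowel), s[2]='z', s[3]='d', s[4]='x', s[5]='v', s[6]='l', s[7]='b', s[8]='z', s[9]='e' (vowel), s[10]='g', s[11]='i' (vowel)
Vowels found: 3
Result: 3


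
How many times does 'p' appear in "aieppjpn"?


Input string: 'aieppjpn'
Target character: 'p'
Scan each position: s[3]='p', s[4]='p', s[6]='p'
Matches found at indices: 3, 4, 6
Total: 3


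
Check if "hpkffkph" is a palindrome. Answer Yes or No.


Input string: 'hpkffkph'
Reversed: 'hpkffkph'
Compare pairs: s[0]='h' vs s[7]='h' (match), s[1]='p' vs s[6]='p' (match), s[2]='k' vs s[5]='k' (match), s[3]='f' vs s[4]='f' (match)
Palindrome: Yes


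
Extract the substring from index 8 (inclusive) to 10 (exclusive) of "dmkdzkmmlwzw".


Input string: 'dmkdzkmmlwzw'
Operation: slice [8:10]
Extract characters: s[8]='l', s[9]='w'
Result: lw


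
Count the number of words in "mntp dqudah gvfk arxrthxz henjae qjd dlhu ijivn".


Input string: 'mntp dqudah gvfk arxrthxz henjae qjd dlhu ijivn'
Operation: split by spaces
Words found: 'mntp', 'dqudah', 'gvfk', 'arxrthxz', 'henjae', 'qjd', 'dlhu', 'ijivn'
Word count: 8


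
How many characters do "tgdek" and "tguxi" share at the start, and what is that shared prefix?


String 1: 'tgdek'
String 2: 'tguxi'
Compare position by position:
pos 0: 't' vs 't' match
pos 1: 'g' vs 'g' match
pos 2: 'd' vs 'u' differ -> stop
Longest common prefix: "tg" (length 2)


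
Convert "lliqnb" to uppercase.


Input string: 'lliqnb'
Operation: convert each letter to uppercase
Mapping: 'l'->'L', 'l'->'L', 'i'->'I', 'q'->'Q', 'n'->'N', 'b'->'B'
Result: LLIQNB


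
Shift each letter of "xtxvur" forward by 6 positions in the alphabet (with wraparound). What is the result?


Input: 'xtxvur', shift = 6
Operation: for each letter, (position + 6) mod 26
Mapping: 'x'(23+6=29, 29 mod 26=3)->'d', 't'(19+6=25)->'z', 'x'(23+6=29, 29 mod 26=3)->'d', 'v'(21+6=27, 27 mod 26=1)->'b', 'u'(20+6=26, 26 mod 26=0)->'a', 'r'(17+6=23)->'x'
Result: dzdbax
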